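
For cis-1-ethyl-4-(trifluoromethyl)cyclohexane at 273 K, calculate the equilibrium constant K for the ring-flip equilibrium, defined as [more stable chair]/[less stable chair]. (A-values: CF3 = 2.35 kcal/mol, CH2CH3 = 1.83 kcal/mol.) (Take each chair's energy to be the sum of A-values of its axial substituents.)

K ≈ 2.61

C1 and C4 have opposite parity, so for the cis isomer the two substituents are one axial and one equatorial in each chair.
Chair I (trifluoromethyl axial, ethyl equatorial): E = 2.35 kcal/mol; chair II (trifluoromethyl equatorial, ethyl axial): E = 1.83 kcal/mol.
ΔG = 0.52 kcal/mol between the two chairs.
K = exp(ΔG/RT) with R = 1.987×10⁻³ kcal mol⁻¹ K⁻¹ and T = 273 K gives K ≈ 2.61.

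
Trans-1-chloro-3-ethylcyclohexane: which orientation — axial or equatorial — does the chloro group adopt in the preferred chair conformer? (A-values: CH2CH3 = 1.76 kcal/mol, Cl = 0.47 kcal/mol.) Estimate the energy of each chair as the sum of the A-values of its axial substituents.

C1 and C3 have the same parity, so for the trans isomer the two substituents are one axial and one equatorial in each chair.
Chair I (ethyl axial, chloro equatorial): E = 1.76 kcal/mol.
Chair II (ethyl equatorial, chloro axial): E = 0.47 kcal/mol.
Chair II is the more stable (lower-energy) conformer, and in that chair the chloro group is axial.

axial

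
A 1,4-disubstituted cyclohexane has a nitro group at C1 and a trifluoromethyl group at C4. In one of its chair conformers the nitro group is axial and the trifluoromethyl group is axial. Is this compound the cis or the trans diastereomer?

C1 and C4 have opposite parity, so their axial bonds point in opposite directions.
With opposite-parity carbons, two substituents on the same face are one axial and one equatorial; opposite faces give both axial or both equatorial.
Here the groups are axial/axial → opposite face → trans.

trans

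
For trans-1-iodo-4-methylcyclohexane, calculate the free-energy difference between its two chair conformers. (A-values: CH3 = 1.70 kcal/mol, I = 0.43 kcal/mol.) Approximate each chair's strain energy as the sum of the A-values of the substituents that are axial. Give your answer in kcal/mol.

2.13 kcal/mol

C1 and C4 have opposite parity, so for the trans isomer the two substituents are e,e in one chair and a,a in the other.
Chair I (methyl axial, iodo axial): E = 2.13 kcal/mol.
Chair II (methyl equatorial, iodo equatorial): E = 0.00 kcal/mol.
ΔE = 2.13 − 0.00 = 2.13 kcal/mol; chair II is more stable.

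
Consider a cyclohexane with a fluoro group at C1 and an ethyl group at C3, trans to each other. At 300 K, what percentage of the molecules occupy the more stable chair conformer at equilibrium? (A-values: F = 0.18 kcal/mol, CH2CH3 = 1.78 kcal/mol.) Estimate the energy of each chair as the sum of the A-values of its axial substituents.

C1 and C3 have the same parity, so for the trans isomer the two substituents are one axial and one equatorial in each chair.
Chair I (fluoro axial, ethyl equatorial): E = 0.18 kcal/mol; chair II (fluoro equatorial, ethyl axial): E = 1.78 kcal/mol.
ΔG = 1.60 kcal/mol between the two chairs.
K = exp(ΔG/RT) with R = 1.987×10⁻³ kcal mol⁻¹ K⁻¹ and T = 300 K gives K ≈ 14.6.
Fraction in the lower-energy chair = K/(K+1) = 93.6%.

93.6%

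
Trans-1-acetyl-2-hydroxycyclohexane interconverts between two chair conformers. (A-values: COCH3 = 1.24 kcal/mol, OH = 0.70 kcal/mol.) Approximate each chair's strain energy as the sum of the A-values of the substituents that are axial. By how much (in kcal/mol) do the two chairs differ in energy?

C1 and C2 have opposite parity, so for the trans isomer the two substituents are e,e in one chair and a,a in the other.
Chair I (acetyl axial, hydroxyl axial): E = 1.94 kcal/mol.
Chair II (acetyl equatorial, hydroxyl equatorial): E = 0.00 kcal/mol.
ΔE = 1.94 − 0.00 = 1.94 kcal/mol; chair II is more stable.

1.94 kcal/mol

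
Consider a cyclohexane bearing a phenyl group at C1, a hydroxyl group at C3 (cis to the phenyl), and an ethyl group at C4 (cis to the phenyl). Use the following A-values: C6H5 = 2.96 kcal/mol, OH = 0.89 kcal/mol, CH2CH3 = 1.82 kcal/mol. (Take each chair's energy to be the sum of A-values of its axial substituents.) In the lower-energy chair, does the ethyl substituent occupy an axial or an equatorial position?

Chair I (phenyl axial, hydroxyl axial, ethyl equatorial): E = 3.85 kcal/mol.
Chair II (phenyl equatorial, hydroxyl equatorial, ethyl axial): E = 1.82 kcal/mol.
Chair II is the more stable (lower-energy) conformer, and in that chair the ethyl group is axial.

axial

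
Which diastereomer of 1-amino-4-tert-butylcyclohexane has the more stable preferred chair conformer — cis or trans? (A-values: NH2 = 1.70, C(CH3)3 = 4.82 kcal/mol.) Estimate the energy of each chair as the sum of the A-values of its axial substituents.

At 1,4 positions (parity opposite): cis → (a,e or e,a); trans → (e,e or a,a).
Best chair for cis: E = 1.70 kcal/mol; best chair for trans: E = 0.00 kcal/mol.
The trans isomer is lower by 1.70 kcal/mol.

trans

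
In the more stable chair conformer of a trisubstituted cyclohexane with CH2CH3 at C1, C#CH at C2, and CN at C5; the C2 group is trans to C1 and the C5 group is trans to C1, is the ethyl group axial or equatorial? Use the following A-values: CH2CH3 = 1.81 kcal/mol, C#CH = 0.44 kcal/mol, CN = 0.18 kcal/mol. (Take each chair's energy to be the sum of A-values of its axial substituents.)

equatorial

Chair I (ethyl axial, ethynyl axial, cyano equatorial): E = 2.25 kcal/mol.
Chair II (ethyl equatorial, ethynyl equatorial, cyano axial): E = 0.18 kcal/mol.
Chair II is the more stable (lower-energy) conformer, and in that chair the ethyl group is equatorial.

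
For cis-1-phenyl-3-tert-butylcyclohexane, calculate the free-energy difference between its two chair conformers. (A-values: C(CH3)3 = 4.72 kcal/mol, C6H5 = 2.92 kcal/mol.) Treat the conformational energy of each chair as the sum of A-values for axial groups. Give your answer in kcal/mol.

C1 and C3 have the same parity, so for the cis isomer the two substituents are e,e in one chair and a,a in the other.
Chair I (tert-butyl axial, phenyl axial): E = 7.64 kcal/mol.
Chair II (tert-butyl equatorial, phenyl equatorial): E = 0.00 kcal/mol.
ΔE = 7.64 − 0.00 = 7.64 kcal/mol; chair II is more stable.

7.64 kcal/mol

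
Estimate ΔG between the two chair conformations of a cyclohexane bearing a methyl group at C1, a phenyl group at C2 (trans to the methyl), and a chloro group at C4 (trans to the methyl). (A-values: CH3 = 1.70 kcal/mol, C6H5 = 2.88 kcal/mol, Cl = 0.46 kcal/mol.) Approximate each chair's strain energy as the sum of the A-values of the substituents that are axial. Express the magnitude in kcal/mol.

Chair I (methyl axial, phenyl axial, chloro axial): E = 5.04 kcal/mol.
Chair II (methyl equatorial, phenyl equatorial, chloro equatorial): E = 0.00 kcal/mol.
ΔE = 5.04 − 0.00 = 5.04 kcal/mol; chair II is more stable.

5.04 kcal/mol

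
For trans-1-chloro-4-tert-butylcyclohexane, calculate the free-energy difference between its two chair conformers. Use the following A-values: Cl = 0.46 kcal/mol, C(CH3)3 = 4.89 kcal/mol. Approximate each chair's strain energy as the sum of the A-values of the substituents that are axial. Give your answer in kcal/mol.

C1 and C4 have opposite parity, so for the trans isomer the two substituents are e,e in one chair and a,a in the other.
Chair I (chloro axial, tert-butyl axial): E = 5.35 kcal/mol.
Chair II (chloro equatorial, tert-butyl equatorial): E = 0.00 kcal/mol.
ΔE = 5.35 − 0.00 = 5.35 kcal/mol; chair II is more stable.

5.35 kcal/mol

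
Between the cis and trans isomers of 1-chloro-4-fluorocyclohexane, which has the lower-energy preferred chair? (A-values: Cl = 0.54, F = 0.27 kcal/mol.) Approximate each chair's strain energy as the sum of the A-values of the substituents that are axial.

At 1,4 positions (parity opposite): cis → (a,e or e,a); trans → (e,e or a,a).
Best chair for cis: E = 0.27 kcal/mol; best chair for trans: E = 0.00 kcal/mol.
The trans isomer is lower by 0.27 kcal/mol.

trans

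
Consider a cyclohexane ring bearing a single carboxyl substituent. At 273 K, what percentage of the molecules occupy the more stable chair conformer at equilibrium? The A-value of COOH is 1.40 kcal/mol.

93.0%

One chair has the carboxyl group axial (E = 1.40 kcal/mol) and the other has it equatorial (E = 0).
ΔG = 1.40 kcal/mol between the two chairs.
K = exp(ΔG/RT) with R = 1.987×10⁻³ kcal mol⁻¹ K⁻¹ and T = 273 K gives K ≈ 13.2.
Fraction in the lower-energy chair = K/(K+1) = 93.0%.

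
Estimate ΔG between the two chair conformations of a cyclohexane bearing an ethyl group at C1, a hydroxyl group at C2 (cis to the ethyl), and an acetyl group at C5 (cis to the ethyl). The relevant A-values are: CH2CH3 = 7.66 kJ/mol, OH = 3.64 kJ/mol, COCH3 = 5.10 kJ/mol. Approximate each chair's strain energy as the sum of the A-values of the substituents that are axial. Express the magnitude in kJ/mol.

Chair I (ethyl axial, hydroxyl equatorial, acetyl axial): E = 12.76 kJ/mol.
Chair II (ethyl equatorial, hydroxyl axial, acetyl equatorial): E = 3.64 kJ/mol.
ΔE = 12.76 − 3.64 = 9.12 kJ/mol; chair II is more stable.

9.12 kJ/mol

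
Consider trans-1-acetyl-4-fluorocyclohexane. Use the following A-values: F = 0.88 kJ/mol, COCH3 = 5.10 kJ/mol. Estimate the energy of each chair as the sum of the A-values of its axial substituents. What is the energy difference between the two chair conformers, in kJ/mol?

C1 and C4 have opposite parity, so for the trans isomer the two substituents are e,e in one chair and a,a in the other.
Chair I (fluoro axial, acetyl axial): E = 5.98 kJ/mol.
Chair II (fluoro equatorial, acetyl equatorial): E = 0.00 kJ/mol.
ΔE = 5.98 − 0.00 = 5.98 kJ/mol; chair II is more stable.

5.98 kJ/mol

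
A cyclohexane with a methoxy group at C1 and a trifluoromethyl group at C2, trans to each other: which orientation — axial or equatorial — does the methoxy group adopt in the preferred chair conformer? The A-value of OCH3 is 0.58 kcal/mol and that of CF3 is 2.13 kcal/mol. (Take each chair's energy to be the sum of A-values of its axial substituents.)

equatorial

C1 and C2 have opposite parity, so for the trans isomer the two substituents are e,e in one chair and a,a in the other.
Chair I (methoxy axial, trifluoromethyl axial): E = 2.71 kcal/mol.
Chair II (methoxy equatorial, trifluoromethyl equatorial): E = 0.00 kcal/mol.
Chair II is the more stable (lower-energy) conformer, and in that chair the methoxy group is equatorial.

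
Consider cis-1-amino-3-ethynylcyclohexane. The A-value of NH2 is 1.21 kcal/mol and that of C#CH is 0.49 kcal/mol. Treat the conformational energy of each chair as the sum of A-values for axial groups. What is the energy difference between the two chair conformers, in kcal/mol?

C1 and C3 have the same parity, so for the cis isomer the two substituents are e,e in one chair and a,a in the other.
Chair I (amino axial, ethynyl axial): E = 1.70 kcal/mol.
Chair II (amino equatorial, ethynyl equatorial): E = 0.00 kcal/mol.
ΔE = 1.70 − 0.00 = 1.70 kcal/mol; chair II is more stable.

1.70 kcal/mol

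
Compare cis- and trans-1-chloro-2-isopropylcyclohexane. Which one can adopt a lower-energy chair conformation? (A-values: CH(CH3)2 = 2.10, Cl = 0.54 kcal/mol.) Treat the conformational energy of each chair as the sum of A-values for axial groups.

At 1,2 positions (parity opposite): cis → (a,e or e,a); trans → (e,e or a,a).
Best chair for cis: E = 0.54 kcal/mol; best chair for trans: E = 0.00 kcal/mol.
The trans isomer is lower by 0.54 kcal/mol.

trans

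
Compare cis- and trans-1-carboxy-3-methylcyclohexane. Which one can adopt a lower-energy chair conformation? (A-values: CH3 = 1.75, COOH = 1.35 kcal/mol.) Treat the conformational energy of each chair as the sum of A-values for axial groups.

At 1,3 positions (parity same): cis → (e,e or a,a); trans → (a,e or e,a).
Best chair for cis: E = 0.00 kcal/mol; best chair for trans: E = 1.35 kcal/mol.
The cis isomer is lower by 1.35 kcal/mol.

cis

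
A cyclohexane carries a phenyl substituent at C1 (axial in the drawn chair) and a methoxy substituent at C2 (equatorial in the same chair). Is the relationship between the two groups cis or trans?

cis

C1 and C2 have opposite parity, so their axial bonds point in opposite directions.
With opposite-parity carbons, two substituents on the same face are one axial and one equatorial; opposite faces give both axial or both equatorial.
Here the groups are axial/equatorial → same face → cis.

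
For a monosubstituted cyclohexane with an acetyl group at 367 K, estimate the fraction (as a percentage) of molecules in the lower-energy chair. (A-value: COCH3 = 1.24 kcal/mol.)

84.6%

One chair has the acetyl group axial (E = 1.24 kcal/mol) and the other has it equatorial (E = 0).
ΔG = 1.24 kcal/mol between the two chairs.
K = exp(ΔG/RT) with R = 1.987×10⁻³ kcal mol⁻¹ K⁻¹ and T = 367 K gives K ≈ 5.48.
Fraction in the lower-energy chair = K/(K+1) = 84.6%.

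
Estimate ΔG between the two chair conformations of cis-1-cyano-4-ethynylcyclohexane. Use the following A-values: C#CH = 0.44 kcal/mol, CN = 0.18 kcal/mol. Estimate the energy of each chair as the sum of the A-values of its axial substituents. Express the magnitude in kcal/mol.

C1 and C4 have opposite parity, so for the cis isomer the two substituents are one axial and one equatorial in each chair.
Chair I (ethynyl axial, cyano equatorial): E = 0.44 kcal/mol.
Chair II (ethynyl equatorial, cyano axial): E = 0.18 kcal/mol.
ΔE = 0.44 − 0.18 = 0.26 kcal/mol; chair II is more stable.

0.26 kcal/mol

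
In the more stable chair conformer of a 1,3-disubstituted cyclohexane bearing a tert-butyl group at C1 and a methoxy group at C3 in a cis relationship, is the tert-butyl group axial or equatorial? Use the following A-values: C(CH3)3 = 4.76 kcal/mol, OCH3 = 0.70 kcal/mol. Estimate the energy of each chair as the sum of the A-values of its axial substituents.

C1 and C3 have the same parity, so for the cis isomer the two substituents are e,e in one chair and a,a in the other.
Chair I (tert-butyl axial, methoxy axial): E = 5.46 kcal/mol.
Chair II (tert-butyl equatorial, methoxy equatorial): E = 0.00 kcal/mol.
Chair II is the more stable (lower-energy) conformer, and in that chair the tert-butyl group is equatorial.

equatorial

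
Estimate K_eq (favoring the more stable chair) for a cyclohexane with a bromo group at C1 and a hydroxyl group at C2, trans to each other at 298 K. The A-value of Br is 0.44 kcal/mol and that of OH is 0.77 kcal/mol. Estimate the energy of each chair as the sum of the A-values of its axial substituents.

K ≈ 7.72

C1 and C2 have opposite parity, so for the trans isomer the two substituents are e,e in one chair and a,a in the other.
Chair I (bromo axial, hydroxyl axial): E = 1.21 kcal/mol; chair II (bromo equatorial, hydroxyl equatorial): E = 0.00 kcal/mol.
ΔG = 1.21 kcal/mol between the two chairs.
K = exp(ΔG/RT) with R = 1.987×10⁻³ kcal mol⁻¹ K⁻¹ and T = 298 K gives K ≈ 7.72.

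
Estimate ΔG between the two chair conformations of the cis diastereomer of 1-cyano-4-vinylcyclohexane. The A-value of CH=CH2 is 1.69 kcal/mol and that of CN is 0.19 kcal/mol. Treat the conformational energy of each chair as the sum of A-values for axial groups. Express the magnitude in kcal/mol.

C1 and C4 have opposite parity, so for the cis isomer the two substituents are one axial and one equatorial in each chair.
Chair I (vinyl axial, cyano equatorial): E = 1.69 kcal/mol.
Chair II (vinyl equatorial, cyano axial): E = 0.19 kcal/mol.
ΔE = 1.69 − 0.19 = 1.50 kcal/mol; chair II is more stable.

1.50 kcal/mol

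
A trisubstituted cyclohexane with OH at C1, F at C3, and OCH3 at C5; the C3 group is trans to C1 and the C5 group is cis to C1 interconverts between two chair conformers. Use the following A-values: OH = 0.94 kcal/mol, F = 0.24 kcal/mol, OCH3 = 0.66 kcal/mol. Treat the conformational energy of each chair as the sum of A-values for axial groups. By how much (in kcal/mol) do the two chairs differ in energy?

Chair I (hydroxyl axial, fluoro equatorial, methoxy axial): E = 1.60 kcal/mol.
Chair II (hydroxyl equatorial, fluoro axial, methoxy equatorial): E = 0.24 kcal/mol.
ΔE = 1.60 − 0.24 = 1.36 kcal/mol; chair II is more stable.

1.36 kcal/mol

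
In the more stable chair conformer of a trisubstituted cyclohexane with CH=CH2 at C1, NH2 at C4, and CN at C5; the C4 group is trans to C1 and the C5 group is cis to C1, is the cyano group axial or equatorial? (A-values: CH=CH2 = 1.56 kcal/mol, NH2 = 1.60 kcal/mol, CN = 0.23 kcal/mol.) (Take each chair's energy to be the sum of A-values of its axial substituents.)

Chair I (vinyl axial, amino axial, cyano axial): E = 3.39 kcal/mol.
Chair II (vinyl equatorial, amino equatorial, cyano equatorial): E = 0.00 kcal/mol.
Chair II is the more stable (lower-energy) conformer, and in that chair the cyano group is equatorial.

equatorial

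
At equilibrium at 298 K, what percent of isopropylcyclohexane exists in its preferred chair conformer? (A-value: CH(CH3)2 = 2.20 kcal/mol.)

97.6%

One chair has the isopropyl group axial (E = 2.20 kcal/mol) and the other has it equatorial (E = 0).
ΔG = 2.20 kcal/mol between the two chairs.
K = exp(ΔG/RT) with R = 1.987×10⁻³ kcal mol⁻¹ K⁻¹ and T = 298 K gives K ≈ 41.1.
Fraction in the lower-energy chair = K/(K+1) = 97.6%.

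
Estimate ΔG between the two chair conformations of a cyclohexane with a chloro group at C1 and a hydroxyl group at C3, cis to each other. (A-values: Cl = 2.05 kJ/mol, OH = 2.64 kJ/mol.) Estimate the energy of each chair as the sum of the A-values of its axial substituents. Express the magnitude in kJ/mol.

C1 and C3 have the same parity, so for the cis isomer the two substituents are e,e in one chair and a,a in the other.
Chair I (chloro axial, hydroxyl axial): E = 4.69 kJ/mol.
Chair II (chloro equatorial, hydroxyl equatorial): E = 0.00 kJ/mol.
ΔE = 4.69 − 0.00 = 4.69 kJ/mol; chair II is more stable.

4.69 kJ/mol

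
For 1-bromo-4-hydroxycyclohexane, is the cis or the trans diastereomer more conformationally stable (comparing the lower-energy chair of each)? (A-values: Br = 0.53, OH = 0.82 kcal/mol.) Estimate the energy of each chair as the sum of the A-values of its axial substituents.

At 1,4 positions (parity opposite): cis → (a,e or e,a); trans → (e,e or a,a).
Best chair for cis: E = 0.53 kcal/mol; best chair for trans: E = 0.00 kcal/mol.
The trans isomer is lower by 0.53 kcal/mol.

trans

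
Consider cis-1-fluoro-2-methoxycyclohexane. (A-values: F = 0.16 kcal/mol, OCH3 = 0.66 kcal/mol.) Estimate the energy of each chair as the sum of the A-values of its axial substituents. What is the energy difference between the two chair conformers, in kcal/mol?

0.50 kcal/mol

C1 and C2 have opposite parity, so for the cis isomer the two substituents are one axial and one equatorial in each chair.
Chair I (fluoro axial, methoxy equatorial): E = 0.16 kcal/mol.
Chair II (fluoro equatorial, methoxy axial): E = 0.66 kcal/mol.
ΔE = 0.66 − 0.16 = 0.50 kcal/mol; chair I is more stable.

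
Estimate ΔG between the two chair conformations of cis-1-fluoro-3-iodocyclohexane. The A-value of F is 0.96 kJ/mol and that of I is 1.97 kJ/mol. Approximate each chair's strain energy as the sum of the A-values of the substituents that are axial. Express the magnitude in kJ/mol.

C1 and C3 have the same parity, so for the cis isomer the two substituents are e,e in one chair and a,a in the other.
Chair I (fluoro axial, iodo axial): E = 2.93 kJ/mol.
Chair II (fluoro equatorial, iodo equatorial): E = 0.00 kJ/mol.
ΔE = 2.93 − 0.00 = 2.93 kJ/mol; chair II is more stable.

2.93 kJ/mol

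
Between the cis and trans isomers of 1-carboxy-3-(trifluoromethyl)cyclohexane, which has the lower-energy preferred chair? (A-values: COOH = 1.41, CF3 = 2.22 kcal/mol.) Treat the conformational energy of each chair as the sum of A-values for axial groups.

cis

At 1,3 positions (parity same): cis → (e,e or a,a); trans → (a,e or e,a).
Best chair for cis: E = 0.00 kcal/mol; best chair for trans: E = 1.41 kcal/mol.
The cis isomer is lower by 1.41 kcal/mol.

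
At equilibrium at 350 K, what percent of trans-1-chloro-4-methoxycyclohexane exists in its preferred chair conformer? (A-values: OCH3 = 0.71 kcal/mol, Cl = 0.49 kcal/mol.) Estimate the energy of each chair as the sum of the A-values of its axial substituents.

84.9%

C1 and C4 have opposite parity, so for the trans isomer the two substituents are e,e in one chair and a,a in the other.
Chair I (methoxy axial, chloro axial): E = 1.20 kcal/mol; chair II (methoxy equatorial, chloro equatorial): E = 0.00 kcal/mol.
ΔG = 1.20 kcal/mol between the two chairs.
K = exp(ΔG/RT) with R = 1.987×10⁻³ kcal mol⁻¹ K⁻¹ and T = 350 K gives K ≈ 5.62.
Fraction in the lower-energy chair = K/(K+1) = 84.9%.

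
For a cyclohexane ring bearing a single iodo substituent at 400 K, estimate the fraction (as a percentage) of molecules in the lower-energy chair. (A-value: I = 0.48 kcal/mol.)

64.7%

One chair has the iodo group axial (E = 0.48 kcal/mol) and the other has it equatorial (E = 0).
ΔG = 0.48 kcal/mol between the two chairs.
K = exp(ΔG/RT) with R = 1.987×10⁻³ kcal mol⁻¹ K⁻¹ and T = 400 K gives K ≈ 1.83.
Fraction in the lower-energy chair = K/(K+1) = 64.7%.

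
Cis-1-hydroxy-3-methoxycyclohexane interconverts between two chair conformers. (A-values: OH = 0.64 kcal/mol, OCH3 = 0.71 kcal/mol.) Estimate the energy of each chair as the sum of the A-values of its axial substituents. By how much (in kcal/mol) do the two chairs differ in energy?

C1 and C3 have the same parity, so for the cis isomer the two substituents are e,e in one chair and a,a in the other.
Chair I (hydroxyl axial, methoxy axial): E = 1.35 kcal/mol.
Chair II (hydroxyl equatorial, methoxy equatorial): E = 0.00 kcal/mol.
ΔE = 1.35 − 0.00 = 1.35 kcal/mol; chair II is more stable.

1.35 kcal/mol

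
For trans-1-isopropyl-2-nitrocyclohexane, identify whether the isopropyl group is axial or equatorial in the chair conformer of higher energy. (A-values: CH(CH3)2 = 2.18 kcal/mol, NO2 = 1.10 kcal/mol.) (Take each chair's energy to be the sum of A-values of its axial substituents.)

C1 and C2 have opposite parity, so for the trans isomer the two substituents are e,e in one chair and a,a in the other.
Chair I (isopropyl axial, nitro axial): E = 3.28 kcal/mol.
Chair II (isopropyl equatorial, nitro equatorial): E = 0.00 kcal/mol.
Chair I is the less stable (higher-energy) conformer, and in that chair the isopropyl group is axial.

axial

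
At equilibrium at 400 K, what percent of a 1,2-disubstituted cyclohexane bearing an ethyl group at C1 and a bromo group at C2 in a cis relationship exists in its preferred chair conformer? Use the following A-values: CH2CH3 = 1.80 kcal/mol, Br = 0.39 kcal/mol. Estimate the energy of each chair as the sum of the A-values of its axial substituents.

C1 and C2 have opposite parity, so for the cis isomer the two substituents are one axial and one equatorial in each chair.
Chair I (ethyl axial, bromo equatorial): E = 1.80 kcal/mol; chair II (ethyl equatorial, bromo axial): E = 0.39 kcal/mol.
ΔG = 1.41 kcal/mol between the two chairs.
K = exp(ΔG/RT) with R = 1.987×10⁻³ kcal mol⁻¹ K⁻¹ and T = 400 K gives K ≈ 5.89.
Fraction in the lower-energy chair = K/(K+1) = 85.5%.

85.5%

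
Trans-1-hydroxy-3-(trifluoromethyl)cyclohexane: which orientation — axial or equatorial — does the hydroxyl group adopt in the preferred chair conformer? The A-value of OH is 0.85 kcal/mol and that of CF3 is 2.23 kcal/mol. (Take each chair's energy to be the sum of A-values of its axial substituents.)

axial

C1 and C3 have the same parity, so for the trans isomer the two substituents are one axial and one equatorial in each chair.
Chair I (hydroxyl axial, trifluoromethyl equatorial): E = 0.85 kcal/mol.
Chair II (hydroxyl equatorial, trifluoromethyl axial): E = 2.23 kcal/mol.
Chair I is the more stable (lower-energy) conformer, and in that chair the hydroxyl group is axial.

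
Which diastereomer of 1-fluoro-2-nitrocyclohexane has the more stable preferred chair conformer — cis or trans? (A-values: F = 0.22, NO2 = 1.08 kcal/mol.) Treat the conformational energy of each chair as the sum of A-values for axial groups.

At 1,2 positions (parity opposite): cis → (a,e or e,a); trans → (e,e or a,a).
Best chair for cis: E = 0.22 kcal/mol; best chair for trans: E = 0.00 kcal/mol.
The trans isomer is lower by 0.22 kcal/mol.

trans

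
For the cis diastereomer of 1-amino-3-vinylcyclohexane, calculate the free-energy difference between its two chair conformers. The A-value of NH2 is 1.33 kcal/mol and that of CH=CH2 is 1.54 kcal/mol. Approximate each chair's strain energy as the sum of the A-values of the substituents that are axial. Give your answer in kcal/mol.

2.87 kcal/mol

C1 and C3 have the same parity, so for the cis isomer the two substituents are e,e in one chair and a,a in the other.
Chair I (amino axial, vinyl axial): E = 2.87 kcal/mol.
Chair II (amino equatorial, vinyl equatorial): E = 0.00 kcal/mol.
ΔE = 2.87 − 0.00 = 2.87 kcal/mol; chair II is more stable.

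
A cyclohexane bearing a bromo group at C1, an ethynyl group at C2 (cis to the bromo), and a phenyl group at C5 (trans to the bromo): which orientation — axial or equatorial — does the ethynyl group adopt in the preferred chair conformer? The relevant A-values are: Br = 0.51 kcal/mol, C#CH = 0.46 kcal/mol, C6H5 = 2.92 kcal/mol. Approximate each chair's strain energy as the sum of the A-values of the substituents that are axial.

equatorial

Chair I (bromo axial, ethynyl equatorial, phenyl equatorial): E = 0.51 kcal/mol.
Chair II (bromo equatorial, ethynyl axial, phenyl axial): E = 3.38 kcal/mol.
Chair I is the more stable (lower-energy) conformer, and in that chair the ethynyl group is equatorial.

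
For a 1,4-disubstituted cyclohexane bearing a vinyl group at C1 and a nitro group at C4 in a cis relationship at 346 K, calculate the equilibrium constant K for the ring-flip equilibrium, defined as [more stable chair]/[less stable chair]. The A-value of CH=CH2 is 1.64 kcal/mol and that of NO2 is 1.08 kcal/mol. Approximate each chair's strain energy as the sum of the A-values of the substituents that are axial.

K ≈ 2.26

C1 and C4 have opposite parity, so for the cis isomer the two substituents are one axial and one equatorial in each chair.
Chair I (vinyl axial, nitro equatorial): E = 1.64 kcal/mol; chair II (vinyl equatorial, nitro axial): E = 1.08 kcal/mol.
ΔG = 0.56 kcal/mol between the two chairs.
K = exp(ΔG/RT) with R = 1.987×10⁻³ kcal mol⁻¹ K⁻¹ and T = 346 K gives K ≈ 2.26.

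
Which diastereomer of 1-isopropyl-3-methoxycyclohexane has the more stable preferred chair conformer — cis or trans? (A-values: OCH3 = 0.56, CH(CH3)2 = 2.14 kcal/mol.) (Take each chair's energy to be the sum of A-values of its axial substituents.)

At 1,3 positions (parity same): cis → (e,e or a,a); trans → (a,e or e,a).
Best chair for cis: E = 0.00 kcal/mol; best chair for trans: E = 0.56 kcal/mol.
The cis isomer is lower by 0.56 kcal/mol.

cis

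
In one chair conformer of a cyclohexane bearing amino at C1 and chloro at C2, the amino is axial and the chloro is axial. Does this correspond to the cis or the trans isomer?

C1 and C2 have opposite parity, so their axial bonds point in opposite directions.
With opposite-parity carbons, two substituents on the same face are one axial and one equatorial; opposite faces give both axial or both equatorial.
Here the groups are axial/axial → opposite face → trans.

trans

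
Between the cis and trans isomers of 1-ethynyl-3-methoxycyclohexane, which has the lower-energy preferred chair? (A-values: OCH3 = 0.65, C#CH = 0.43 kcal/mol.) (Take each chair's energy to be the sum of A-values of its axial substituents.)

At 1,3 positions (parity same): cis → (e,e or a,a); trans → (a,e or e,a).
Best chair for cis: E = 0.00 kcal/mol; best chair for trans: E = 0.43 kcal/mol.
The cis isomer is lower by 0.43 kcal/mol.

cis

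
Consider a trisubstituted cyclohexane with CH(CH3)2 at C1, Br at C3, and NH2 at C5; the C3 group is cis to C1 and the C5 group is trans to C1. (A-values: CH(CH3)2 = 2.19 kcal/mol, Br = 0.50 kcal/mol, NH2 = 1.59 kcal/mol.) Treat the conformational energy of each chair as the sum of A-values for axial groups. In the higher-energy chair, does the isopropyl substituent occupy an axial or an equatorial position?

Chair I (isopropyl axial, bromo axial, amino equatorial): E = 2.69 kcal/mol.
Chair II (isopropyl equatorial, bromo equatorial, amino axial): E = 1.59 kcal/mol.
Chair I is the less stable (higher-energy) conformer, and in that chair the isopropyl group is axial.

axial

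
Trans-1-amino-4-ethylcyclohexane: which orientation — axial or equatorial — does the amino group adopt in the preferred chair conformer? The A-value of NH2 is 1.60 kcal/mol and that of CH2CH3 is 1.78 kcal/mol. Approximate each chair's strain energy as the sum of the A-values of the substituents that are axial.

C1 and C4 have opposite parity, so for the trans isomer the two substituents are e,e in one chair and a,a in the other.
Chair I (amino axial, ethyl axial): E = 3.38 kcal/mol.
Chair II (amino equatorial, ethyl equatorial): E = 0.00 kcal/mol.
Chair II is the more stable (lower-energy) conformer, and in that chair the amino group is equatorial.

equatorial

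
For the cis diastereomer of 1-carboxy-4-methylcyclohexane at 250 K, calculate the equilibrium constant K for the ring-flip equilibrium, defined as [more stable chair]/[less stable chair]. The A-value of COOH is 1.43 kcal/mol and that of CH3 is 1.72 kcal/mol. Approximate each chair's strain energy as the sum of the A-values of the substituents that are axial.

K ≈ 1.79

C1 and C4 have opposite parity, so for the cis isomer the two substituents are one axial and one equatorial in each chair.
Chair I (carboxyl axial, methyl equatorial): E = 1.43 kcal/mol; chair II (carboxyl equatorial, methyl axial): E = 1.72 kcal/mol.
ΔG = 0.29 kcal/mol between the two chairs.
K = exp(ΔG/RT) with R = 1.987×10⁻³ kcal mol⁻¹ K⁻¹ and T = 250 K gives K ≈ 1.79.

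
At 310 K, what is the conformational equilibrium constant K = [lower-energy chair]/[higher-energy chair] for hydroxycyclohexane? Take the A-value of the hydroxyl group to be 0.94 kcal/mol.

K ≈ 4.60

One chair has the hydroxyl group axial (E = 0.94 kcal/mol) and the other has it equatorial (E = 0).
ΔG = 0.94 kcal/mol between the two chairs.
K = exp(ΔG/RT) with R = 1.987×10⁻³ kcal mol⁻¹ K⁻¹ and T = 310 K gives K ≈ 4.6.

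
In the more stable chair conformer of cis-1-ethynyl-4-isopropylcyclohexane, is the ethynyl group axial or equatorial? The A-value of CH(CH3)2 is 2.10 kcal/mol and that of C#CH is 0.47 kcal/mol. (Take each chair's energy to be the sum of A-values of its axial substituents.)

C1 and C4 have opposite parity, so for the cis isomer the two substituents are one axial and one equatorial in each chair.
Chair I (isopropyl axial, ethynyl equatorial): E = 2.10 kcal/mol.
Chair II (isopropyl equatorial, ethynyl axial): E = 0.47 kcal/mol.
Chair II is the more stable (lower-energy) conformer, and in that chair the ethynyl group is axial.

axial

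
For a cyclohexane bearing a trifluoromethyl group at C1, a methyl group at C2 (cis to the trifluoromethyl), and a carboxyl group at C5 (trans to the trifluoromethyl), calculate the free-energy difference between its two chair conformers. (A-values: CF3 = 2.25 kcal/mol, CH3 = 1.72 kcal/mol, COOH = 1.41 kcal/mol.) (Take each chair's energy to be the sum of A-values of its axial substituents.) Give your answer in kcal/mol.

0.88 kcal/mol

Chair I (trifluoromethyl axial, methyl equatorial, carboxyl equatorial): E = 2.25 kcal/mol.
Chair II (trifluoromethyl equatorial, methyl axial, carboxyl axial): E = 3.13 kcal/mol.
ΔE = 3.13 − 2.25 = 0.88 kcal/mol; chair I is more stable.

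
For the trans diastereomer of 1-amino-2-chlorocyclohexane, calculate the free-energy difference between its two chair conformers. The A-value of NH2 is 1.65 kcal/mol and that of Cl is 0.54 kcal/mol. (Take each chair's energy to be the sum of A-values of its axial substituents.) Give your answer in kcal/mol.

2.19 kcal/mol

C1 and C2 have opposite parity, so for the trans isomer the two substituents are e,e in one chair and a,a in the other.
Chair I (amino axial, chloro axial): E = 2.19 kcal/mol.
Chair II (amino equatorial, chloro equatorial): E = 0.00 kcal/mol.
ΔE = 2.19 − 0.00 = 2.19 kcal/mol; chair II is more stable.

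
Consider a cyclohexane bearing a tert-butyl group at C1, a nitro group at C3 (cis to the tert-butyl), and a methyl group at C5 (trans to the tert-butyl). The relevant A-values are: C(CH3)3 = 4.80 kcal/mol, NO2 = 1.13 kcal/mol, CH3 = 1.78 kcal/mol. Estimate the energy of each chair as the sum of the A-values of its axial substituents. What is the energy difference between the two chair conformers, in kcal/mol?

4.15 kcal/mol

Chair I (tert-butyl axial, nitro axial, methyl equatorial): E = 5.93 kcal/mol.
Chair II (tert-butyl equatorial, nitro equatorial, methyl axial): E = 1.78 kcal/mol.
ΔE = 5.93 − 1.78 = 4.15 kcal/mol; chair II is more stable.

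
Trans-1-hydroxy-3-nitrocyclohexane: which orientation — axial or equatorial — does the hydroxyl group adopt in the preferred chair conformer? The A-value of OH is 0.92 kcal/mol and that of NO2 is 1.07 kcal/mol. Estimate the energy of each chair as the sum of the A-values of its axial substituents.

C1 and C3 have the same parity, so for the trans isomer the two substituents are one axial and one equatorial in each chair.
Chair I (hydroxyl axial, nitro equatorial): E = 0.92 kcal/mol.
Chair II (hydroxyl equatorial, nitro axial): E = 1.07 kcal/mol.
Chair I is the more stable (lower-energy) conformer, and in that chair the hydroxyl group is axial.

axial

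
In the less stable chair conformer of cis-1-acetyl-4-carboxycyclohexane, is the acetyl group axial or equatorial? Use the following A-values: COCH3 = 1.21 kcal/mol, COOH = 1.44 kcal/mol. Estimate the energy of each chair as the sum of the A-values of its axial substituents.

equatorial

C1 and C4 have opposite parity, so for the cis isomer the two substituents are one axial and one equatorial in each chair.
Chair I (acetyl axial, carboxyl equatorial): E = 1.21 kcal/mol.
Chair II (acetyl equatorial, carboxyl axial): E = 1.44 kcal/mol.
Chair II is the less stable (higher-energy) conformer, and in that chair the acetyl group is equatorial.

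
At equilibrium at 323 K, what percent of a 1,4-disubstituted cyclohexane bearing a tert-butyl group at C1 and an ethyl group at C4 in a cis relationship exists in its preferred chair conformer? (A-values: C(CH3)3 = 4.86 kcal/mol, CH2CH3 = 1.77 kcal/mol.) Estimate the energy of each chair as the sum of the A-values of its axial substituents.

C1 and C4 have opposite parity, so for the cis isomer the two substituents are one axial and one equatorial in each chair.
Chair I (tert-butyl axial, ethyl equatorial): E = 4.86 kcal/mol; chair II (tert-butyl equatorial, ethyl axial): E = 1.77 kcal/mol.
ΔG = 3.09 kcal/mol between the two chairs.
K = exp(ΔG/RT) with R = 1.987×10⁻³ kcal mol⁻¹ K⁻¹ and T = 323 K gives K ≈ 123.
Fraction in the lower-energy chair = K/(K+1) = 99.2%.

99.2%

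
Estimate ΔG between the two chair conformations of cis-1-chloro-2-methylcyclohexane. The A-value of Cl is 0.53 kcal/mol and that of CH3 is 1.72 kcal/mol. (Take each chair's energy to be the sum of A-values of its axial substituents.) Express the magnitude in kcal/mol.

C1 and C2 have opposite parity, so for the cis isomer the two substituents are one axial and one equatorial in each chair.
Chair I (chloro axial, methyl equatorial): E = 0.53 kcal/mol.
Chair II (chloro equatorial, methyl axial): E = 1.72 kcal/mol.
ΔE = 1.72 − 0.53 = 1.19 kcal/mol; chair I is more stable.

1.19 kcal/mol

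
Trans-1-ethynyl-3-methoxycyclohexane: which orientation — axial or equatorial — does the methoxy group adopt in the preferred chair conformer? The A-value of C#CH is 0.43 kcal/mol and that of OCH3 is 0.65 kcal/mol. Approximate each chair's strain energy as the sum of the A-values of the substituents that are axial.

equatorial

C1 and C3 have the same parity, so for the trans isomer the two substituents are one axial and one equatorial in each chair.
Chair I (ethynyl axial, methoxy equatorial): E = 0.43 kcal/mol.
Chair II (ethynyl equatorial, methoxy axial): E = 0.65 kcal/mol.
Chair I is the more stable (lower-energy) conformer, and in that chair the methoxy group is equatorial.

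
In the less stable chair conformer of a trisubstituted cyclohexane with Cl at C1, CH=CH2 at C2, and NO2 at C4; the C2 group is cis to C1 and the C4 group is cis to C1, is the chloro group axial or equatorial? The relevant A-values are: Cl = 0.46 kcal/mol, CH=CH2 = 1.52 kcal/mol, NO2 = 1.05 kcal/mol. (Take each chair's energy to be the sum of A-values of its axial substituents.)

equatorial

Chair I (chloro axial, vinyl equatorial, nitro equatorial): E = 0.46 kcal/mol.
Chair II (chloro equatorial, vinyl axial, nitro axial): E = 2.57 kcal/mol.
Chair II is the less stable (higher-energy) conformer, and in that chair the chloro group is equatorial.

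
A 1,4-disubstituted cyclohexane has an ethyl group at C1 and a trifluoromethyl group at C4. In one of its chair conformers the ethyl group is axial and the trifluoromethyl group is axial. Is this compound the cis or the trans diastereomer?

C1 and C4 have opposite parity, so their axial bonds point in opposite directions.
With opposite-parity carbons, two substituents on the same face are one axial and one equatorial; opposite faces give both axial or both equatorial.
Here the groups are axial/axial → opposite face → trans.

trans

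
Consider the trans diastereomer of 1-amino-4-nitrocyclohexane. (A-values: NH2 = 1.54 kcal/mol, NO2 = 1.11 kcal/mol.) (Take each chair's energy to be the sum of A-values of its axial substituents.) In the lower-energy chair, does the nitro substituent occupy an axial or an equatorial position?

equatorial

C1 and C4 have opposite parity, so for the trans isomer the two substituents are e,e in one chair and a,a in the other.
Chair I (amino axial, nitro axial): E = 2.65 kcal/mol.
Chair II (amino equatorial, nitro equatorial): E = 0.00 kcal/mol.
Chair II is the more stable (lower-energy) conformer, and in that chair the nitro group is equatorial.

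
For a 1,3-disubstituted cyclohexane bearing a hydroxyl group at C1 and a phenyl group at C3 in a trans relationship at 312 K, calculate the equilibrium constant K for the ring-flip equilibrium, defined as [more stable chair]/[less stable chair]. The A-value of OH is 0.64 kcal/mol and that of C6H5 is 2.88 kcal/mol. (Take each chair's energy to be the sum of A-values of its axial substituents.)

C1 and C3 have the same parity, so for the trans isomer the two substituents are one axial and one equatorial in each chair.
Chair I (hydroxyl axial, phenyl equatorial): E = 0.64 kcal/mol; chair II (hydroxyl equatorial, phenyl axial): E = 2.88 kcal/mol.
ΔG = 2.24 kcal/mol between the two chairs.
K = exp(ΔG/RT) with R = 1.987×10⁻³ kcal mol⁻¹ K⁻¹ and T = 312 K gives K ≈ 37.1.

K ≈ 37.1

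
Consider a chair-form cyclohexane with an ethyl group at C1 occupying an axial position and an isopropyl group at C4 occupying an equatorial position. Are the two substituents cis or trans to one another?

cis

C1 and C4 have opposite parity, so their axial bonds point in opposite directions.
With opposite-parity carbons, two substituents on the same face are one axial and one equatorial; opposite faces give both axial or both equatorial.
Here the groups are axial/equatorial → same face → cis.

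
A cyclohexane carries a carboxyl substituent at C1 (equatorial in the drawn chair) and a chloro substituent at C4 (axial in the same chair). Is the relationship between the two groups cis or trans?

cis

C1 and C4 have opposite parity, so their axial bonds point in opposite directions.
With opposite-parity carbons, two substituents on the same face are one axial and one equatorial; opposite faces give both axial or both equatorial.
Here the groups are equatorial/axial → same face → cis.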